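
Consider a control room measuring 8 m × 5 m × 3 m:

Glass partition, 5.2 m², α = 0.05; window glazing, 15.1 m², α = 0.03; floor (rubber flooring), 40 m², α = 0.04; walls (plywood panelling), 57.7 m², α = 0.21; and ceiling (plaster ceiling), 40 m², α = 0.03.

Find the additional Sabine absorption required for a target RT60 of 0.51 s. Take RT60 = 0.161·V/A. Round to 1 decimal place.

A₁ = Σ Sᵢαᵢ = 5.2*0.05 + 15.1*0.03 + 40*0.04 + 57.7*0.21 + 40*0.03 = 15.630 sabins.
Target A₂ = 0.161·120/0.51 = 37.882 sabins (V = 120 m³).
Shortfall: 37.882 − 15.630 = 22.3 sabins.

22.3 sabins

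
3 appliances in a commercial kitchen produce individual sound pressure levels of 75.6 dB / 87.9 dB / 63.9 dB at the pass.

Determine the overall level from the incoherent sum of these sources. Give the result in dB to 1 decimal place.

Σ 10^(Lᵢ/10) = 6.554e+08.
Back to dB: 10·log₁₀ Σ = 88.2 dB.

88.2 dB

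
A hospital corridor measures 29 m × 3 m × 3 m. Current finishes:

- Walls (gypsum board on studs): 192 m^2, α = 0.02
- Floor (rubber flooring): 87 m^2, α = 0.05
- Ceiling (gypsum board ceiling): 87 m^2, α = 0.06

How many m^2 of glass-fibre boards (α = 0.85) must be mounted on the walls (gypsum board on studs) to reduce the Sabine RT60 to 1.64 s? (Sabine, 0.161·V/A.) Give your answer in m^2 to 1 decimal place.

Equivalent absorption area: A₁ = 192*0.02 + 87*0.05 + 87*0.06 = 13.410 m^2.
V = 261 m³. Target absorption A₂ = 0.161 × 261 / 1.64 = 25.623 sabins.
Absorption to add: 25.623 − 13.410 = 12.213 sabins.
Net gain per m^2: Δα = 0.85 − 0.02 = 0.83.
Area = ΔA/Δα = 12.213/0.83 = 14.7 m^2.

14.7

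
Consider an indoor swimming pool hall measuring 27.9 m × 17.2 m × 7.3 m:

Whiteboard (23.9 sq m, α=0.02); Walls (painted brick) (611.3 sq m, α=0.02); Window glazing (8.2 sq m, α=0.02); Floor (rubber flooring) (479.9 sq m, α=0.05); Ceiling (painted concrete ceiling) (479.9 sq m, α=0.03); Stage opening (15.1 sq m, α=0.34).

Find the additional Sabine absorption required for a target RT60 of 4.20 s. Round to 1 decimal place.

77.9 sabins

Equivalent absorption area: A₁ = 23.9·0.02 + 611.3·0.02 + 8.2·0.02 + 479.9·0.05 + 479.9·0.03 + 15.1·0.34 = 56.394 sq m.
Target A₂ = 0.161·3503.124/4.20 = 134.286 sabins (V = 3503.124 m³).
Shortfall: 134.286 − 56.394 = 77.9 sabins.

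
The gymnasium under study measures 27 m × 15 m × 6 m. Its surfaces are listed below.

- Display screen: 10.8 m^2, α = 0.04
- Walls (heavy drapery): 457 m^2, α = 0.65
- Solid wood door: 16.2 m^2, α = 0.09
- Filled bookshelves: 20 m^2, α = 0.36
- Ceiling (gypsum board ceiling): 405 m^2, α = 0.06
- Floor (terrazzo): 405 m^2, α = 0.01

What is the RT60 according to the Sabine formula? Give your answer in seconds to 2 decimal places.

Summing Sᵢαᵢ: 0.432 + 297.050 + 1.458 + 7.200 + 24.300 + 4.050 → A = 334.490 sabins.
Room volume: 2430 m³.
T = 0.161 V/A = 0.161·2430/334.490 = 1.17 s.

1.17 s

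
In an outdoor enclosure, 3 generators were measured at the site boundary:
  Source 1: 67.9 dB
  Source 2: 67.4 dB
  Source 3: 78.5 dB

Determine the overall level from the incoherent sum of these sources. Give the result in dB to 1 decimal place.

Sum in the linear (power) domain: Σ 10^(Lᵢ/10) = 10^(67.9/10) + 10^(67.4/10) + 10^(78.5/10) = 8.246e+07.
Back to dB: 10·log₁₀ Σ = 79.2 dB.

79.2 dB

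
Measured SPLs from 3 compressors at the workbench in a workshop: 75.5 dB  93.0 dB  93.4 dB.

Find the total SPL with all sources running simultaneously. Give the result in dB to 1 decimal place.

Converting to relative power and adding: 10^(75.5/10) + 10^(93.0/10) + 10^(93.4/10) = 4.219e+09.
Combined level = 10 log₁₀(4.219e+09) = 96.3 dB.

96.3 dB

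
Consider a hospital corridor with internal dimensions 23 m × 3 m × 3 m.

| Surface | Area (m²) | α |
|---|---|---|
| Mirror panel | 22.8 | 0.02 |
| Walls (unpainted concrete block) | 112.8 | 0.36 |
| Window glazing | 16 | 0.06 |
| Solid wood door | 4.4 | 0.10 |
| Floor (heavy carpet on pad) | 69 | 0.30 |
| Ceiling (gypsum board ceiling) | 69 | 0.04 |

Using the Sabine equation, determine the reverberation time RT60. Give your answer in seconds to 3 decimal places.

0.506 s

A = Σ Sᵢαᵢ = 22.8*0.02 + 112.8*0.36 + 16*0.06 + 4.4*0.10 + 69*0.30 + 69*0.04 = 65.924 sabins.
V = 23·3·3 = 207 m³.
T = 0.161 V/A = 0.161·207/65.924 = 0.506 s.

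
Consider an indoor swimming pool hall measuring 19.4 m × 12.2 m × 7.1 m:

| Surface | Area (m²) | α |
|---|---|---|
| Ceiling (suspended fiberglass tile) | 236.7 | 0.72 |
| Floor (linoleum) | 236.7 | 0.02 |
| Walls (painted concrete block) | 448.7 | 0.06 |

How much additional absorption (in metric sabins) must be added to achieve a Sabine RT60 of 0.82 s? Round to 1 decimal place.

A₁ = Σ Sᵢαᵢ = 236.7×0.72 + 236.7×0.02 + 448.7×0.06 = 202.080 sabins.
V = 1680.428 m³. Required absorption A₂ = 0.161 × 1680.428 / 0.82 = 329.938 sabins.
Additional absorption ΔA = 329.938 − 202.080 = 127.9 sabins.

127.9 sabins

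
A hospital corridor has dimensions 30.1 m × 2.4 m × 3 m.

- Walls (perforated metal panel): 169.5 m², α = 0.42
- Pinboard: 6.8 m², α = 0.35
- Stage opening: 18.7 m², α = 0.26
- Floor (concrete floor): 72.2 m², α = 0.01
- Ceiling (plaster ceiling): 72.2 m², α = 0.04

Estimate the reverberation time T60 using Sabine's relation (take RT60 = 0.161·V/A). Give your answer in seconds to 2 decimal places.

0.43 seconds

Summing Sᵢαᵢ: 71.190 + 2.380 + 4.862 + 0.722 + 2.888 → A = 82.042 sabins.
Room volume: 216.72 m³.
RT60 = 0.161 · V / A = 0.161 × 216.72 / 82.042 = 0.43 s.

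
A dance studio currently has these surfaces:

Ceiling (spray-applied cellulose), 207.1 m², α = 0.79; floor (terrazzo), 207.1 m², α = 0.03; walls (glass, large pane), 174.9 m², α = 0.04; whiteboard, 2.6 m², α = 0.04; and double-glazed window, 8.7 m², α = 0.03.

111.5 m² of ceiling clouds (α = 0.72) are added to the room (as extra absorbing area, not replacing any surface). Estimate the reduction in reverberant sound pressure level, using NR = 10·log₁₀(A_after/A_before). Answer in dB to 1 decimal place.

1.6 dB

Equivalent absorption area: A_before = 207.1*0.79 + 207.1*0.03 + 174.9*0.04 + 2.6*0.04 + 8.7*0.03 = 177.183 m².
Added absorption = 111.5 × 0.72 = 80.280 sabins.
A_after = 177.183 + 80.280 = 257.463 sabins.
Reduction = 10 log₁₀(A_after/A_before) = 10 log₁₀(1.4531) = 1.6 dB.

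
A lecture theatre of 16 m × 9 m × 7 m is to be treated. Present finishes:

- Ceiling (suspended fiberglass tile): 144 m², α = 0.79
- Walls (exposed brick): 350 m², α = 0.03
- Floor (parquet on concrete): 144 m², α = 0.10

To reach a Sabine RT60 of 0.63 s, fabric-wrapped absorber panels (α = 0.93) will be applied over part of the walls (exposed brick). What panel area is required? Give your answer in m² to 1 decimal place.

132.2

Total absorption A₁ = 144·0.79 + 350·0.03 + 144·0.10
  = 113.760 + 10.500 + 14.400 = 138.660 m² sabins.
Required A₂ = 0.161·1008/0.63 = 257.600 sabins.
Absorption to add: 257.600 − 138.660 = 118.940 sabins.
Net gain per m²: Δα = 0.93 − 0.03 = 0.90.
Area = ΔA/Δα = 118.940/0.90 = 132.2 m².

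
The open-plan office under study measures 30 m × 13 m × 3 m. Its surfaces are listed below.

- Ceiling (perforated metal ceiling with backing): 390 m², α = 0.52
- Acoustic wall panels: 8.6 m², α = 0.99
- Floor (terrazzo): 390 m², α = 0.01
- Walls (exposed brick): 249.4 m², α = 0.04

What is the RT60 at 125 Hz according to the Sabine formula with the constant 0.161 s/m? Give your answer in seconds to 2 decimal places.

0.84 s

Summing Sᵢαᵢ: 202.800 + 8.514 + 3.900 + 9.976 → A = 225.190 sabins.
V = 30·13·3 = 1170 m³.
RT60 = 0.161 · V / A = 0.161 × 1170 / 225.190 = 0.84 s.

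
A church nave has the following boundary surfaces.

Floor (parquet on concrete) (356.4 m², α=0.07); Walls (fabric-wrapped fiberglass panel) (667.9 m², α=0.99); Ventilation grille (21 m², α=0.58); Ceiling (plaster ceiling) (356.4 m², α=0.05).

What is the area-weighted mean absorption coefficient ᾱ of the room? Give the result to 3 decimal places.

0.511

Total surface area S = 1401.7 m².
Σ(Sᵢαᵢ) = 356.4*0.07 + 667.9*0.99 + 21*0.58 + 356.4*0.05 = 716.169.
ᾱ = 716.169 / 1401.7 = 0.511.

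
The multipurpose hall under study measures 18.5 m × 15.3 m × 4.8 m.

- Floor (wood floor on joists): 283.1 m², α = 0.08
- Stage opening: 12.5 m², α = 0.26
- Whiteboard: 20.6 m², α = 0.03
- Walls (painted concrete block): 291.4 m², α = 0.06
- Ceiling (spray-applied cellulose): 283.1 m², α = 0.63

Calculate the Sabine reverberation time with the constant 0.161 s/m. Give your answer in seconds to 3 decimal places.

0.984 sec

A = Σ Sᵢαᵢ = 283.1*0.08 + 12.5*0.26 + 20.6*0.03 + 291.4*0.06 + 283.1*0.63 = 222.353 sabins.
V = 18.5·15.3·4.8 = 1358.64 m³.
T = 0.161 V/A = 0.161·1358.64/222.353 = 0.984 s.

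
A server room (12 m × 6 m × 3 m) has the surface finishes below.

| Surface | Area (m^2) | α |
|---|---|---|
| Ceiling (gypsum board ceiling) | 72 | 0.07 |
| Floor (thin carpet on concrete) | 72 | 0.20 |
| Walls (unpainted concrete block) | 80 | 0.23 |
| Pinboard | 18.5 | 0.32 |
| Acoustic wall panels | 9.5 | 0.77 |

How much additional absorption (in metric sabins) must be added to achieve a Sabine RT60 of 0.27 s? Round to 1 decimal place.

77.7 sabins

A₁ = Σ Sᵢαᵢ = 72×0.07 + 72×0.20 + 80×0.23 + 18.5×0.32 + 9.5×0.77 = 51.075 sabins.
V = 216 m³. Required absorption A₂ = 0.161 × 216 / 0.27 = 128.800 sabins.
Additional absorption ΔA = 128.800 − 51.075 = 77.7 sabins.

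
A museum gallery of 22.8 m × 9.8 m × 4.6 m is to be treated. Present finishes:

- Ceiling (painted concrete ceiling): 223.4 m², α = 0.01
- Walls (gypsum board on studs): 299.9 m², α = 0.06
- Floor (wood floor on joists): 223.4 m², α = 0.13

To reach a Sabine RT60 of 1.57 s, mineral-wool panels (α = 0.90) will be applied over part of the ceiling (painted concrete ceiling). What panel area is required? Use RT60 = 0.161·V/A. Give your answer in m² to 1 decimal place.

Equivalent absorption area: A₁ = 223.4*0.01 + 299.9*0.06 + 223.4*0.13 = 49.270 m².
V = 1027.824 m³. Target absorption A₂ = 0.161 × 1027.824 / 1.57 = 105.401 sabins.
ΔA needed = 105.401 − 49.270 = 56.131 sabins.
Each m² of panel replacing the ceiling (painted concrete ceiling) adds (0.90 − 0.01) = 0.89 sabins.
Area = ΔA/Δα = 56.131/0.89 = 63.1 m².

63.1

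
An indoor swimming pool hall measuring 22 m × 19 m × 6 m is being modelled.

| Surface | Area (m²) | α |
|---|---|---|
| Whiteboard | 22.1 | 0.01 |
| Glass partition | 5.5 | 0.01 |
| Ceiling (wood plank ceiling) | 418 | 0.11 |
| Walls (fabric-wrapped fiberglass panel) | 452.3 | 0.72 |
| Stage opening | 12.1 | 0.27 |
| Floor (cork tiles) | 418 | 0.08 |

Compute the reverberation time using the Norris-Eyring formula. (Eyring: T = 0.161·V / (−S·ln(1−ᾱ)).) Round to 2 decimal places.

Total surface area S = 22.1 + 5.5 + 418 + 452.3 + 12.1 + 418 = 1328.0 m².
Absorption A = 22.1·0.01 + 5.5·0.01 + 418·0.11 + 452.3·0.72 + 12.1·0.27 + 418·0.08 = 408.619 sabins.
ᾱ = 408.619 / 1328.0 = 0.3077.
−S·ln(1−ᾱ) = −1328.0 × ln(1 − 0.3077) = 488.353.
V = 22 × 19 × 6 = 2508 m³.
RT60 = 0.161 × 2508 / 488.353 = 0.83 s.

0.83 s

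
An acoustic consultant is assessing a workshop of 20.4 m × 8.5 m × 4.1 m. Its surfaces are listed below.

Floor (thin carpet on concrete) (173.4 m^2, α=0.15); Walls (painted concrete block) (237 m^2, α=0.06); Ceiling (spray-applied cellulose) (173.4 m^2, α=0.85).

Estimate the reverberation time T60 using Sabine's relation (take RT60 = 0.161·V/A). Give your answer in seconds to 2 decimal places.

A = Σ Sᵢαᵢ = 173.4×0.15 + 237×0.06 + 173.4×0.85 = 187.620 sabins.
Room volume: 710.94 m³.
T = 0.161 V/A = 0.161·710.94/187.620 = 0.61 s.

0.61 sec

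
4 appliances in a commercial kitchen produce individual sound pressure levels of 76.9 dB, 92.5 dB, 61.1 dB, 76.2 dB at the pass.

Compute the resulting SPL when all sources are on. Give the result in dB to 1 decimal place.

92.7 dB

Converting to relative power and adding: 10^(76.9/10) + 10^(92.5/10) + 10^(61.1/10) + 10^(76.2/10) = 1.87e+09.
L_total = 10·log₁₀(1.87e+09) = 92.7 dB.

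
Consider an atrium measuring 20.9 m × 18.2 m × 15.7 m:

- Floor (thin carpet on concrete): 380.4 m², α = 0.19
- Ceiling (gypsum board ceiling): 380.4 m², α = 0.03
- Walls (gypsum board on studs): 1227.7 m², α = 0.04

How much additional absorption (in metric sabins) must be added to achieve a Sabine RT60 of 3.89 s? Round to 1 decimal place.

114.4 sabins

Total absorption A₁ = 380.4×0.19 + 380.4×0.03 + 1227.7×0.04
  = 72.276 + 11.412 + 49.108 = 132.796 m² sabins.
For T = 3.89 s, need A₂ = 0.161·V/T = 0.161·5971.966/3.89 = 247.169 sabins.
ΔA = A₂ − A₁ = 247.169 − 132.796 = 114.4 sabins.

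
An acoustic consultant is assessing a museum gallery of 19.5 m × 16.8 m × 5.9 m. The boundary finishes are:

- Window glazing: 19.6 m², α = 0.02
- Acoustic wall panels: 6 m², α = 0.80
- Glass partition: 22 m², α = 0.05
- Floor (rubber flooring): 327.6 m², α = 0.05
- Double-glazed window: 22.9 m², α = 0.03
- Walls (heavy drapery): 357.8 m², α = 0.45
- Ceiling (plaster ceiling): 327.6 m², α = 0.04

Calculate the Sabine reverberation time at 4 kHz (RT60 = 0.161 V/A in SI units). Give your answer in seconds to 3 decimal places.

1.576 sec

Equivalent absorption area: A = 19.6*0.02 + 6*0.80 + 22*0.05 + 327.6*0.05 + 22.9*0.03 + 357.8*0.45 + 327.6*0.04 = 197.473 m².
V = 19.5·16.8·5.9 = 1932.84 m³.
Sabine: RT60 = 0.161 × 1932.84 / 197.473 = 1.576 s.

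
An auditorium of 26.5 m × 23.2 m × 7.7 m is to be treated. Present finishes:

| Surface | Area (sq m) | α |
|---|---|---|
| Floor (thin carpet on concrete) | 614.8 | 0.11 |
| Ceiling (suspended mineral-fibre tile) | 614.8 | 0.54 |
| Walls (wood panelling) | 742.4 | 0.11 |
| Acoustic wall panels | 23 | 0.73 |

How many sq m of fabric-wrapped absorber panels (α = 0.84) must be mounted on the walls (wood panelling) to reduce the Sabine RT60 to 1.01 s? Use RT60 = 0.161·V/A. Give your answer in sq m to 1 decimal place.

351.4

Equivalent absorption area: A₁ = 614.8·0.11 + 614.8·0.54 + 742.4·0.11 + 23·0.73 = 498.074 sq m.
Required A₂ = 0.161·4733.96/1.01 = 754.621 sabins.
ΔA needed = 754.621 − 498.074 = 256.547 sabins.
Net gain per sq m: Δα = 0.84 − 0.11 = 0.73.
Area = ΔA/Δα = 256.547/0.73 = 351.4 sq m.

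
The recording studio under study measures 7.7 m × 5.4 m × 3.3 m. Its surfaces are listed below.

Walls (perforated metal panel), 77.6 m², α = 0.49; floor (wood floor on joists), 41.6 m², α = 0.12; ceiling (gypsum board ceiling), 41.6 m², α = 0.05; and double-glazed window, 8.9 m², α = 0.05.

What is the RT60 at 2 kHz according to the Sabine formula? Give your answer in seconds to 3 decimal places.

0.485 s

Total absorption A = 77.6·0.49 + 41.6·0.12 + 41.6·0.05 + 8.9·0.05
  = 38.024 + 4.992 + 2.080 + 0.445 = 45.541 m² sabins.
V = 7.7·5.4·3.3 = 137.214 m³.
Sabine: RT60 = 0.161 × 137.214 / 45.541 = 0.485 s.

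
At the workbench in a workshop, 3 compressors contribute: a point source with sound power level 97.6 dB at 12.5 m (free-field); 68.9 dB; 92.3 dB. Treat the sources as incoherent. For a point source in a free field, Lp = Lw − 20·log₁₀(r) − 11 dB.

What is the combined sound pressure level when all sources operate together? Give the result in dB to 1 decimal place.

92.3 dB

Source at 12.5 m: Lp = 97.6 − 20·log₁₀(12.5) − 11 = 64.7 dB.
Converting to relative power and adding: 10^(64.7/10) + 10^(68.9/10) + 10^(92.3/10) = 1.709e+09.
Back to dB: 10·log₁₀ Σ = 92.3 dB.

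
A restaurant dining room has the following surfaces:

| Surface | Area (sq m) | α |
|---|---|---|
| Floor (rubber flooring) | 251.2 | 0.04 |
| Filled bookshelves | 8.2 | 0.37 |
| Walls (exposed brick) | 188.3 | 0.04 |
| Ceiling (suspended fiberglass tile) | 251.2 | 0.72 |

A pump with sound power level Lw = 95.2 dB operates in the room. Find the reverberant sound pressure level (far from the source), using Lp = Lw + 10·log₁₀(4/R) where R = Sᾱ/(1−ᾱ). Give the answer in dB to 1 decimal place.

Σ(Sᵢαᵢ) = 251.2×0.04 + 8.2×0.37 + 188.3×0.04 + 251.2×0.72 = 201.478; total area S = 698.9 sq m.
ᾱ = 0.2883, so room constant R = A/(1−ᾱ) = 283.094 sq m.
Lp = 95.2 + 10·log₁₀(4/283.094) = 95.2 + (-18.50) = 76.7 dB.

76.7 dB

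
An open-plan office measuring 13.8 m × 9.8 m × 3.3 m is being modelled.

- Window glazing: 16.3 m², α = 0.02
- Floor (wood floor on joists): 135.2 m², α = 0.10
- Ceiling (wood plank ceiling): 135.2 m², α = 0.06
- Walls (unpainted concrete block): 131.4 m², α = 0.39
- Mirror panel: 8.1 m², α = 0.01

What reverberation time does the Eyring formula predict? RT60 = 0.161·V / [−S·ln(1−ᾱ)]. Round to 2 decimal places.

0.89 seconds

Total surface area S = 16.3 + 135.2 + 135.2 + 131.4 + 8.1 = 426.2 m².
Σ(Sᵢαᵢ) = 16.3×0.02 + 135.2×0.10 + 135.2×0.06 + 131.4×0.39 + 8.1×0.01 = 73.285.
Mean coefficient ᾱ = A/S = 0.1719.
Eyring denominator: −S ln(1−ᾱ) = 80.390.
V = 13.8 × 9.8 × 3.3 = 446.292 m³.
T = 0.161·V/[−S·ln(1−ᾱ)] = 0.161·446.292/80.390 = 0.89 s.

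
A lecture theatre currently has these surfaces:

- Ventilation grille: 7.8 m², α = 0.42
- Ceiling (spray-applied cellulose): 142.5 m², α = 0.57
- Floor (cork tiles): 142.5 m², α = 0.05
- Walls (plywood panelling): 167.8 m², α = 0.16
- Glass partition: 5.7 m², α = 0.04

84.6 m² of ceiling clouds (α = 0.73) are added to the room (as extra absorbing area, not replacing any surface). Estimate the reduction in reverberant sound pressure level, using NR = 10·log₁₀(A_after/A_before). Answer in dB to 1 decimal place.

Equivalent absorption area: A_before = 7.8×0.42 + 142.5×0.57 + 142.5×0.05 + 167.8×0.16 + 5.7×0.04 = 118.702 m².
Added absorption = 84.6 × 0.73 = 61.758 sabins.
A_after = 118.702 + 61.758 = 180.460 sabins.
NR = 10·log₁₀(180.460/118.702) = 1.8 dB.

1.8 dB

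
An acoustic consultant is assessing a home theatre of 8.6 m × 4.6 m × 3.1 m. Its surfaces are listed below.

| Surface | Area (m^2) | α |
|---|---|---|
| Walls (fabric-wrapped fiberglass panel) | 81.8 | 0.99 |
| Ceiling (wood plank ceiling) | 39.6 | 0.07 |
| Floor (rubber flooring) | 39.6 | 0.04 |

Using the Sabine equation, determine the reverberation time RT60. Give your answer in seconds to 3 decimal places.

0.231 s

Summing Sᵢαᵢ: 80.982 + 2.772 + 1.584 → A = 85.338 sabins.
Room volume: 122.636 m³.
Sabine: RT60 = 0.161 × 122.636 / 85.338 = 0.231 s.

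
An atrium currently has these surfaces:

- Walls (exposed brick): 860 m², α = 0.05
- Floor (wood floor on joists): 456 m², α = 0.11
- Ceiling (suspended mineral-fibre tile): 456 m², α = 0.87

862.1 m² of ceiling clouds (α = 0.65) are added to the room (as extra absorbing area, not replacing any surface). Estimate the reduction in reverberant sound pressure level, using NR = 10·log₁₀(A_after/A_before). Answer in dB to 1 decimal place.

3.3 dB

Total absorption A_before = 860×0.05 + 456×0.11 + 456×0.87
  = 43.000 + 50.160 + 396.720 = 489.880 m² sabins.
Treatment contributes 862.1·0.65 = 560.365 sabins.
New total A_after = 1050.245 sabins.
Reduction = 10 log₁₀(A_after/A_before) = 10 log₁₀(2.1439) = 3.3 dB.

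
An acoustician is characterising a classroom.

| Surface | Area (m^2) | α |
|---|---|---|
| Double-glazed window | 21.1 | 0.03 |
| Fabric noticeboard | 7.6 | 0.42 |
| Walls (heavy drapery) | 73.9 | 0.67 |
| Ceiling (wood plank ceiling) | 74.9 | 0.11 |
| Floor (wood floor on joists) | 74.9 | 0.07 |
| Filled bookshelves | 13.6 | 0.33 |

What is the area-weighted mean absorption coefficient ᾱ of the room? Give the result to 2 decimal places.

0.27

S = Σ Sᵢ = 21.1 + 7.6 + 73.9 + 74.9 + 74.9 + 13.6 = 266.0 m^2.
Σ(Sᵢαᵢ) = 21.1·0.03 + 7.6·0.42 + 73.9·0.67 + 74.9·0.11 + 74.9·0.07 + 13.6·0.33 = 71.308.
ᾱ = 71.308 / 266.0 = 0.27.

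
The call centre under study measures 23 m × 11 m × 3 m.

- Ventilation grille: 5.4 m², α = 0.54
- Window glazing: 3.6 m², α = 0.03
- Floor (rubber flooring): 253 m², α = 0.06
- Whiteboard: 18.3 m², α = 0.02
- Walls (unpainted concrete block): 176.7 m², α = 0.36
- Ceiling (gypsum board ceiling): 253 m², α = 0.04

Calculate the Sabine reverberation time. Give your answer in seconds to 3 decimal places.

Summing Sᵢαᵢ: 2.916 + 0.108 + 15.180 + 0.366 + 63.612 + 10.120 → A = 92.302 sabins.
Room volume: 759 m³.
RT60 = 0.161 · V / A = 0.161 × 759 / 92.302 = 1.324 s.

1.324 sec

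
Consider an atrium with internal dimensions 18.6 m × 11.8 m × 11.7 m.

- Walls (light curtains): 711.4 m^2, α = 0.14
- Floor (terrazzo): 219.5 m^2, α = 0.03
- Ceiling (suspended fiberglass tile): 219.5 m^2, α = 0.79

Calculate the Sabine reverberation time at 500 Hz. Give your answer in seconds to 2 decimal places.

Summing Sᵢαᵢ: 99.596 + 6.585 + 173.405 → A = 279.586 sabins.
V = 18.6·11.8·11.7 = 2567.916 m³.
Sabine: RT60 = 0.161 × 2567.916 / 279.586 = 1.48 s.

1.48 sec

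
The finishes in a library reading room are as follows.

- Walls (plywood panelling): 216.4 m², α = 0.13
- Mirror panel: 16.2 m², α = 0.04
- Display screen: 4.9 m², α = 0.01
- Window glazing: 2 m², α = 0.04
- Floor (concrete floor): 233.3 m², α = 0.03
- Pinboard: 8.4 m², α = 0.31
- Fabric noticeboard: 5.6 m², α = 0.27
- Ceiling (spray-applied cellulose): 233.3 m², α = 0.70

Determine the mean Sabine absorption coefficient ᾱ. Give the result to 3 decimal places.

0.282

Total surface area S = 720.1 m².
Σ(Sᵢαᵢ) = 216.4×0.13 + 16.2×0.04 + 4.9×0.01 + 2×0.04 + 233.3×0.03 + 8.4×0.31 + 5.6×0.27 + 233.3×0.70 = 203.334.
ᾱ = A/S = 0.282.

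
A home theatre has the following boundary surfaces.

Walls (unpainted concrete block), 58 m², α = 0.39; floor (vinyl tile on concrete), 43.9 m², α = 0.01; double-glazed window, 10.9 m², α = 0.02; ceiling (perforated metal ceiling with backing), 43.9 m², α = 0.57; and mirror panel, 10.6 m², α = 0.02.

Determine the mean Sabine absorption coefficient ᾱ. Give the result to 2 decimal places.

0.29

S = Σ Sᵢ = 58 + 43.9 + 10.9 + 43.9 + 10.6 = 167.3 m².
Weighted sum Σ Sα = 48.512.
ᾱ = 48.512 / 167.3 = 0.29.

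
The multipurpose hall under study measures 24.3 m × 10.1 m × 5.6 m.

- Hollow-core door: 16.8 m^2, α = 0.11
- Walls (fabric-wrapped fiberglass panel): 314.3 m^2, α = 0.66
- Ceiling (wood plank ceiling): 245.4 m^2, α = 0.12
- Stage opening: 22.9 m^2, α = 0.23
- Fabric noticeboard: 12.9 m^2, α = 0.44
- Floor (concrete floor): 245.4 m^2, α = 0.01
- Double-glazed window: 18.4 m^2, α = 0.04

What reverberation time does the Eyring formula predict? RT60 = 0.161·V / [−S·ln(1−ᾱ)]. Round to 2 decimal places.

0.74 s

Total surface area S = 16.8 + 314.3 + 245.4 + 22.9 + 12.9 + 245.4 + 18.4 = 876.1 m^2.
Σ(Sᵢαᵢ) = 16.8×0.11 + 314.3×0.66 + 245.4×0.12 + 22.9×0.23 + 12.9×0.44 + 245.4×0.01 + 18.4×0.04 = 252.867.
Mean coefficient ᾱ = A/S = 0.2886.
Eyring denominator: −S ln(1−ᾱ) = 298.330.
V = 24.3 × 10.1 × 5.6 = 1374.408 m³.
RT60 = 0.161 × 1374.408 / 298.330 = 0.74 s.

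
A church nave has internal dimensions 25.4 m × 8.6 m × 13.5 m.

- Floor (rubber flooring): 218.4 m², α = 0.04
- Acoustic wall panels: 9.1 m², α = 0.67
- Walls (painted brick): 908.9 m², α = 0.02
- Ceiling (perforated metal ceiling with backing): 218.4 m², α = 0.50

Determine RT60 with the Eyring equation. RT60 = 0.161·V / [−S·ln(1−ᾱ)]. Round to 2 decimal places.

Total surface area S = 218.4 + 9.1 + 908.9 + 218.4 = 1354.8 m².
Σ(Sᵢαᵢ) = 218.4·0.04 + 9.1·0.67 + 908.9·0.02 + 218.4·0.50 = 142.211.
Mean coefficient ᾱ = A/S = 0.1050.
−S·ln(1−ᾱ) = −1354.8 × ln(1 − 0.1050) = 150.290.
V = 25.4 × 8.6 × 13.5 = 2948.94 m³.
T = 0.161·V/[−S·ln(1−ᾱ)] = 0.161·2948.94/150.290 = 3.16 s.

3.16 seconds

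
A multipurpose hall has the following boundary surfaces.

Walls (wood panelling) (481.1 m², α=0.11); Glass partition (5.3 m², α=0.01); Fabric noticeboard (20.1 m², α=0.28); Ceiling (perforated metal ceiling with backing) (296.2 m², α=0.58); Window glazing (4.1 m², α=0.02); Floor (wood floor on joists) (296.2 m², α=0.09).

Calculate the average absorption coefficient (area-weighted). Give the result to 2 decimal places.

0.23

S = Σ Sᵢ = 481.1 + 5.3 + 20.1 + 296.2 + 4.1 + 296.2 = 1103.0 m².
Weighted sum Σ Sα = 257.138.
ᾱ = 257.138 / 1103.0 = 0.23.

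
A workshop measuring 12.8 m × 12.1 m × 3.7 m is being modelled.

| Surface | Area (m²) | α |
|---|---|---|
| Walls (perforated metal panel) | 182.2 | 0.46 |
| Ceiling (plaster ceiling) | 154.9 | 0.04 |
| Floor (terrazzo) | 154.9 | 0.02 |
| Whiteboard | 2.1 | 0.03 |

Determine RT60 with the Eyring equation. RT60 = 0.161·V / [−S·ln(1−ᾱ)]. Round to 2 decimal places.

S = Σ Sᵢ = 494.1 m².
Σ(Sᵢαᵢ) = 182.2×0.46 + 154.9×0.04 + 154.9×0.02 + 2.1×0.03 = 93.169.
Mean coefficient ᾱ = A/S = 0.1886.
−S·ln(1−ᾱ) = −494.1 × ln(1 − 0.1886) = 103.264.
V = 12.8 × 12.1 × 3.7 = 573.056 m³.
T = 0.161·V/[−S·ln(1−ᾱ)] = 0.161·573.056/103.264 = 0.89 s.

0.89 s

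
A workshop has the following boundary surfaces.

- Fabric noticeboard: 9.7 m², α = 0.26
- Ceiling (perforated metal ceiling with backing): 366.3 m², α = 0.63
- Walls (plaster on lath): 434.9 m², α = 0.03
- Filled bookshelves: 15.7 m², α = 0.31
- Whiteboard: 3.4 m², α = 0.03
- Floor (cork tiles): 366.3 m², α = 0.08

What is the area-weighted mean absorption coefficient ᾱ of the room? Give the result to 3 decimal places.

0.235

Total surface area S = 1196.3 m².
A = 9.7·0.26 + 366.3·0.63 + 434.9·0.03 + 15.7·0.31 + 3.4·0.03 + 366.3·0.08 = 280.611 sabins.
ᾱ = A/S = 0.235.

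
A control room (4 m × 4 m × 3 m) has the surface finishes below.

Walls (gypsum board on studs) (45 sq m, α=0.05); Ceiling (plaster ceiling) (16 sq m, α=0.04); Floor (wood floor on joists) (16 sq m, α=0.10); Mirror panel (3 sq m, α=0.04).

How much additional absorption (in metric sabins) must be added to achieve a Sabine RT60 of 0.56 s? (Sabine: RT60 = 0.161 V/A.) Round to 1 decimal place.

Total absorption A₁ = 45×0.05 + 16×0.04 + 16×0.10 + 3×0.04
  = 2.250 + 0.640 + 1.600 + 0.120 = 4.610 sq m sabins.
V = 48 m³. Required absorption A₂ = 0.161 × 48 / 0.56 = 13.800 sabins.
ΔA = A₂ − A₁ = 13.800 − 4.610 = 9.2 sabins.

9.2 sabins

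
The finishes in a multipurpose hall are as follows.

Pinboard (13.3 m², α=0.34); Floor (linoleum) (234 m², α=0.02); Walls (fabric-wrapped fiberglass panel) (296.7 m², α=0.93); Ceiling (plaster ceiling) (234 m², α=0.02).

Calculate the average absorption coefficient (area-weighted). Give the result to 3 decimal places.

0.373

Total surface area S = 778.0 m².
A = 13.3*0.34 + 234*0.02 + 296.7*0.93 + 234*0.02 = 289.813 sabins.
ᾱ = A/S = 0.373.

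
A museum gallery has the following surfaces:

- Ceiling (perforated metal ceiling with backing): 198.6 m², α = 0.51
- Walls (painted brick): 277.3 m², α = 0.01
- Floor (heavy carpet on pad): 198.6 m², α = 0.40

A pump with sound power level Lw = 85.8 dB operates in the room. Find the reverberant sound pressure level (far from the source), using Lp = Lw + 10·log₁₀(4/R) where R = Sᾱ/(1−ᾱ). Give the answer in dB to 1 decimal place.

67.8 dB

A = 183.499 sabins; S = 674.5 m².
ᾱ = 0.2721, so room constant R = A/(1−ᾱ) = 252.094 m².
Lp = 85.8 + 10·log₁₀(4/252.094) = 85.8 + (-18.00) = 67.8 dB.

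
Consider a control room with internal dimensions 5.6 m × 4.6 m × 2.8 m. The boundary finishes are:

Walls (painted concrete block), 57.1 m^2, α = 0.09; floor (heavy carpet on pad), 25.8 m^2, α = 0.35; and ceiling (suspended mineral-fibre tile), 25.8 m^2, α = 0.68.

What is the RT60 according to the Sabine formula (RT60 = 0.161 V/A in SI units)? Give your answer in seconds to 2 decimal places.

A = Σ Sᵢαᵢ = 57.1·0.09 + 25.8·0.35 + 25.8·0.68 = 31.713 sabins.
Room volume: 72.128 m³.
T = 0.161 V/A = 0.161·72.128/31.713 = 0.37 s.

0.37 s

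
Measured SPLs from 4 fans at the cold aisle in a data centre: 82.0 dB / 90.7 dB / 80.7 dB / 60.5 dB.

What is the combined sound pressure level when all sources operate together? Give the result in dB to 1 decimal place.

91.6 dB

Σ 10^(Lᵢ/10) = 1.452e+09.
Combined level = 10 log₁₀(1.452e+09) = 91.6 dB.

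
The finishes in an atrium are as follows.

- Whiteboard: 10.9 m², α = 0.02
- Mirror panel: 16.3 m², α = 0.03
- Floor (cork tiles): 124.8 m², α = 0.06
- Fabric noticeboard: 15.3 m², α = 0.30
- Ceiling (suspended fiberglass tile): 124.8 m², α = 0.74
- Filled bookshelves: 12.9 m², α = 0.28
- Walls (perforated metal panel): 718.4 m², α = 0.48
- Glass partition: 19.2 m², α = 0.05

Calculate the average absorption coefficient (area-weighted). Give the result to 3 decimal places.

0.436

S = Σ Sᵢ = 10.9 + 16.3 + 124.8 + 15.3 + 124.8 + 12.9 + 718.4 + 19.2 = 1042.6 m².
Σ(Sᵢαᵢ) = 10.9×0.02 + 16.3×0.03 + 124.8×0.06 + 15.3×0.30 + 124.8×0.74 + 12.9×0.28 + 718.4×0.48 + 19.2×0.05 = 454.541.
ᾱ = 454.541 / 1042.6 = 0.436.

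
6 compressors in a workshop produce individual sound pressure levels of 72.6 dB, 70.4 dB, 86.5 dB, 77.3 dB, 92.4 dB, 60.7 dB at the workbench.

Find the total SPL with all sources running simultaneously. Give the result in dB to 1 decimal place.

Sum in the linear (power) domain: Σ 10^(Lᵢ/10) = 10^(72.6/10) + 10^(70.4/10) + 10^(86.5/10) + 10^(77.3/10) + 10^(92.4/10) + 10^(60.7/10) = 2.269e+09.
Combined level = 10 log₁₀(2.269e+09) = 93.6 dB.

93.6 dB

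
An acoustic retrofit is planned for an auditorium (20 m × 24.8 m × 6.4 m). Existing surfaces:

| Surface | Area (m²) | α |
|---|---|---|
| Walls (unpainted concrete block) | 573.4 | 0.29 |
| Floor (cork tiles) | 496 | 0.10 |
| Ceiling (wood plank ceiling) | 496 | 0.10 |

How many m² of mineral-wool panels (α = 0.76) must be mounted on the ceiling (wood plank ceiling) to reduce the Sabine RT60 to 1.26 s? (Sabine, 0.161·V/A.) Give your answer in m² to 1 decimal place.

Total absorption A₁ = 573.4*0.29 + 496*0.10 + 496*0.10
  = 166.286 + 49.600 + 49.600 = 265.486 m² sabins.
V = 3174.4 m³. Target absorption A₂ = 0.161 × 3174.4 / 1.26 = 405.618 sabins.
ΔA needed = 405.618 − 265.486 = 140.132 sabins.
Net gain per m²: Δα = 0.76 − 0.10 = 0.66.
Panel area = 140.132 / 0.66 = 212.3 m².

212.3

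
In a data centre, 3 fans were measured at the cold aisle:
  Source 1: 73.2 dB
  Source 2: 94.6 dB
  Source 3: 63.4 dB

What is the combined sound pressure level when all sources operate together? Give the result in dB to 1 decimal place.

94.6 dB

Converting to relative power and adding: 10^(73.2/10) + 10^(94.6/10) + 10^(63.4/10) = 2.907e+09.
Back to dB: 10·log₁₀ Σ = 94.6 dB.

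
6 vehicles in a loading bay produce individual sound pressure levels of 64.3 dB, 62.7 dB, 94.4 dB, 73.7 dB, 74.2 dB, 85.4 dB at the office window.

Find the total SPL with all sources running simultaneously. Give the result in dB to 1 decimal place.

Converting to relative power and adding: 10^(64.3/10) + 10^(62.7/10) + 10^(94.4/10) + 10^(73.7/10) + 10^(74.2/10) + 10^(85.4/10) = 3.155e+09.
Back to dB: 10·log₁₀ Σ = 95.0 dB.

95.0 dB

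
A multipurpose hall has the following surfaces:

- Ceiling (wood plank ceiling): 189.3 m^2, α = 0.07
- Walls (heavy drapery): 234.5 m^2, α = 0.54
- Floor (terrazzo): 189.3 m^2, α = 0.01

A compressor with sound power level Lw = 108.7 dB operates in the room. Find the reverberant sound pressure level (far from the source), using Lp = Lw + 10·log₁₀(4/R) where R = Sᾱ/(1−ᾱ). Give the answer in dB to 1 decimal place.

Σ(Sᵢαᵢ) = 189.3×0.07 + 234.5×0.54 + 189.3×0.01 = 141.774; total area S = 613.1 m^2.
ᾱ = 141.774/613.1 = 0.2312; R = Sᾱ/(1−ᾱ) = 141.774/(1−0.2312) = 184.409 m^2.
Lp = 108.7 + 10·log₁₀(4/184.409) = 108.7 + (-16.64) = 92.1 dB.

92.1 dB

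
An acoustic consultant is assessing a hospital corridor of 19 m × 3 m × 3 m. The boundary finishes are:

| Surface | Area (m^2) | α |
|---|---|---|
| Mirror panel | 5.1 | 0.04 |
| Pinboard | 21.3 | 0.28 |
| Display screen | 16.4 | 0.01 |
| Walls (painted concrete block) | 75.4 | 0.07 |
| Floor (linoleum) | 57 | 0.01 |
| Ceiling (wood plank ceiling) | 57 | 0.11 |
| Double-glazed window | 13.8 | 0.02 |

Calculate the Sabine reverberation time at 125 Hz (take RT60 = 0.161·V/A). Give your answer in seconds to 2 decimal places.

1.47 seconds

Equivalent absorption area: A = 5.1·0.04 + 21.3·0.28 + 16.4·0.01 + 75.4·0.07 + 57·0.01 + 57·0.11 + 13.8·0.02 = 18.726 m^2.
Room volume: 171 m³.
RT60 = 0.161 · V / A = 0.161 × 171 / 18.726 = 1.47 s.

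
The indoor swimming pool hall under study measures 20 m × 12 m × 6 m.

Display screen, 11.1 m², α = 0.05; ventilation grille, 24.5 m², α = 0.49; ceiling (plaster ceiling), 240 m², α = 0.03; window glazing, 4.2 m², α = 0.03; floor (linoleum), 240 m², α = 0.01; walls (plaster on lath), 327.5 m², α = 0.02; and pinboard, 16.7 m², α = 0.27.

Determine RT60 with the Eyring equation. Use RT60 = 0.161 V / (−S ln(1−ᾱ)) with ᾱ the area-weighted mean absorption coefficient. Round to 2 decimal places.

6.82 seconds

S = Σ Sᵢ = 864.0 m².
Absorption A = 11.1·0.05 + 24.5·0.49 + 240·0.03 + 4.2·0.03 + 240·0.01 + 327.5·0.02 + 16.7·0.27 = 33.345 sabins.
ᾱ = 33.345 / 864.0 = 0.0386.
Eyring denominator: −S ln(1−ᾱ) = 34.011.
V = 20 × 12 × 6 = 1440 m³.
T = 0.161·V/[−S·ln(1−ᾱ)] = 0.161·1440/34.011 = 6.82 s.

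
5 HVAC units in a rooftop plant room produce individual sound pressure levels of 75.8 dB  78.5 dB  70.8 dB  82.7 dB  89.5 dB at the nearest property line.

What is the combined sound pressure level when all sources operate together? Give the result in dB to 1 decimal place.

Σ 10^(Lᵢ/10) = 1.198e+09.
L_total = 10·log₁₀(1.198e+09) = 90.8 dB.

90.8 dB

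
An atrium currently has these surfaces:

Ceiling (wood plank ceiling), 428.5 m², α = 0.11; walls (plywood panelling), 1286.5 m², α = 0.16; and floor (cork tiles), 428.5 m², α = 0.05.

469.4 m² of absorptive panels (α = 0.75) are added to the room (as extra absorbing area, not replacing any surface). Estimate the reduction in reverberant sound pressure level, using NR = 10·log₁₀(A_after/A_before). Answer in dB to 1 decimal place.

3.6 dB

Total absorption A_before = 428.5*0.11 + 1286.5*0.16 + 428.5*0.05
  = 47.135 + 205.840 + 21.425 = 274.400 m² sabins.
Treatment contributes 469.4·0.75 = 352.050 sabins.
A_after = 274.400 + 352.050 = 626.450 sabins.
NR = 10·log₁₀(626.450/274.400) = 3.6 dB.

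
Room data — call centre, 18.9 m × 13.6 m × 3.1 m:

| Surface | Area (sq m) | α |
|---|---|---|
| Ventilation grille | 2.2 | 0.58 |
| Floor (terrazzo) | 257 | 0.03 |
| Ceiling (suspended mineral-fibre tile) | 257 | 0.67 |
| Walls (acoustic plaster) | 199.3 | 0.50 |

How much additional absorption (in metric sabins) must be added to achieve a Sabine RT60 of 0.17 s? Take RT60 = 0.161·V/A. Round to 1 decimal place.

473.8 sabins

Equivalent absorption area: A₁ = 2.2·0.58 + 257·0.03 + 257·0.67 + 199.3·0.50 = 280.826 sq m.
V = 796.824 m³. Required absorption A₂ = 0.161 × 796.824 / 0.17 = 754.639 sabins.
ΔA = A₂ − A₁ = 754.639 − 280.826 = 473.8 sabins.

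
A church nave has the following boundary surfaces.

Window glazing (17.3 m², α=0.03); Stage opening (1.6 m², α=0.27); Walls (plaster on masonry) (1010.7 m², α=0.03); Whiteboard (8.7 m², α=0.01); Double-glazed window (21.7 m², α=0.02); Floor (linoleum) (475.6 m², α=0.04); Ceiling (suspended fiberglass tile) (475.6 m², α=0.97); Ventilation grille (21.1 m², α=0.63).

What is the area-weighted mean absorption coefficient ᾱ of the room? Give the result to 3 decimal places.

S = Σ Sᵢ = 17.3 + 1.6 + 1010.7 + 8.7 + 21.7 + 475.6 + 475.6 + 21.1 = 2032.3 m².
Weighted sum Σ Sα = 525.442.
ᾱ = A/S = 0.259.

0.259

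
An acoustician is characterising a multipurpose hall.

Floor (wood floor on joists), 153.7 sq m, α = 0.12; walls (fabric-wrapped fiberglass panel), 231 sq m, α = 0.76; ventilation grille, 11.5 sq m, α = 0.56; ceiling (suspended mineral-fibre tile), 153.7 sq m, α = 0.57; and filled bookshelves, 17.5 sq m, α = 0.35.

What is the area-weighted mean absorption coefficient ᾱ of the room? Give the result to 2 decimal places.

0.52

Total surface area S = 567.4 sq m.
Weighted sum Σ Sα = 294.178.
ᾱ = A/S = 0.52.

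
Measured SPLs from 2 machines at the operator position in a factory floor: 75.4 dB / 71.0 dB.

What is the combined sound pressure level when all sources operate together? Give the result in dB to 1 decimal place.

Σ 10^(Lᵢ/10) = 4.726e+07.
Combined level = 10 log₁₀(4.726e+07) = 76.7 dB.

76.7 dB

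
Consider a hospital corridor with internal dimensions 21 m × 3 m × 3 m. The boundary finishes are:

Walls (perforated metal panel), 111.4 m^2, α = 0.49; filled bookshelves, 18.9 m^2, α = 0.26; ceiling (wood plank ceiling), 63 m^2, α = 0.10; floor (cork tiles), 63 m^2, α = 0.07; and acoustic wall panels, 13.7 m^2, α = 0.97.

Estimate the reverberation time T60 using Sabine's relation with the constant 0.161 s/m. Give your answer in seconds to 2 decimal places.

Equivalent absorption area: A = 111.4·0.49 + 18.9·0.26 + 63·0.10 + 63·0.07 + 13.7·0.97 = 83.499 m^2.
Room volume: 189 m³.
Sabine: RT60 = 0.161 × 189 / 83.499 = 0.36 s.

0.36 sec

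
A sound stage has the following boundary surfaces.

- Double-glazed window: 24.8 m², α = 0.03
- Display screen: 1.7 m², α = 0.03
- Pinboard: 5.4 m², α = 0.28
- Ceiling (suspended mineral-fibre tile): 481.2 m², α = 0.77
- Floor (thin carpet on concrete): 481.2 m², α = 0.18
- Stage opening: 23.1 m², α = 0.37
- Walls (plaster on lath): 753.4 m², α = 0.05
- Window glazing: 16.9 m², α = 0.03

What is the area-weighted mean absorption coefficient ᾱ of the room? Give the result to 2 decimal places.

Total surface area S = 1787.7 m².
Weighted sum Σ Sα = 506.171.
ᾱ = A/S = 0.28.

0.28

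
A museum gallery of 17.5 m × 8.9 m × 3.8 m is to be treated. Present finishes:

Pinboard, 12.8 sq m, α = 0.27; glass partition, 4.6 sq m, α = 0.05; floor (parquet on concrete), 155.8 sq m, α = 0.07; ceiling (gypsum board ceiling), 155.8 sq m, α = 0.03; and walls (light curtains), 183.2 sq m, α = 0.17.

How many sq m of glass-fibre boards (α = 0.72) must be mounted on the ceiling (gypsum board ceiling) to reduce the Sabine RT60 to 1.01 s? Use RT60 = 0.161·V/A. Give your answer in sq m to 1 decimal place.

Total absorption A₁ = 12.8*0.27 + 4.6*0.05 + 155.8*0.07 + 155.8*0.03 + 183.2*0.17
  = 3.456 + 0.230 + 10.906 + 4.674 + 31.144 = 50.410 sq m sabins.
Required A₂ = 0.161·591.85/1.01 = 94.344 sabins.
ΔA needed = 94.344 − 50.410 = 43.934 sabins.
Each sq m of panel replacing the ceiling (gypsum board ceiling) adds (0.72 − 0.03) = 0.69 sabins.
Panel area = 43.934 / 0.69 = 63.7 sq m.

63.7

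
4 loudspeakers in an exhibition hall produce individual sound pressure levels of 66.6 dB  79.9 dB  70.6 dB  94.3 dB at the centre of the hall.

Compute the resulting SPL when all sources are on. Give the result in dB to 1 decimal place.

Sum in the linear (power) domain: Σ 10^(Lᵢ/10) = 10^(66.6/10) + 10^(79.9/10) + 10^(70.6/10) + 10^(94.3/10) = 2.805e+09.
L_total = 10·log₁₀(2.805e+09) = 94.5 dB.

94.5 dB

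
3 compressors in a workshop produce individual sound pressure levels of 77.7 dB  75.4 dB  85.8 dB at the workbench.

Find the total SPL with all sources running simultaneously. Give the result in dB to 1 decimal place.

86.8 dB

Σ 10^(Lᵢ/10) = 4.737e+08.
L_total = 10·log₁₀(4.737e+08) = 86.8 dB.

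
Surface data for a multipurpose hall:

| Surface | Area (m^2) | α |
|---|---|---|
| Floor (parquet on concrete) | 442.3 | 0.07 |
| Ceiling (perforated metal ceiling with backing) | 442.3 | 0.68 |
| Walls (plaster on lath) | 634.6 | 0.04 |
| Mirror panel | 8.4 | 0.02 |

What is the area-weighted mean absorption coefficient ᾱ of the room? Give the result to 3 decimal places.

0.234

Total surface area S = 1527.6 m^2.
Σ(Sᵢαᵢ) = 442.3·0.07 + 442.3·0.68 + 634.6·0.04 + 8.4·0.02 = 357.277.
ᾱ = A/S = 0.234.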